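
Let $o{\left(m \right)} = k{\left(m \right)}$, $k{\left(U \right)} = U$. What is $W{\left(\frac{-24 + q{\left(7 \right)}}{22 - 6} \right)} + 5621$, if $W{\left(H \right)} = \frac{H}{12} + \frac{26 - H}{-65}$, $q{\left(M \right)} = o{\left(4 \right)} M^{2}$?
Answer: $\frac{17539583}{3120} \approx 5621.7$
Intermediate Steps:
$o{\left(m \right)} = m$
$q{\left(M \right)} = 4 M^{2}$
$W{\left(H \right)} = - \frac{2}{5} + \frac{77 H}{780}$ ($W{\left(H \right)} = H \frac{1}{12} + \left(26 - H\right) \left(- \frac{1}{65}\right) = \frac{H}{12} + \left(- \frac{2}{5} + \frac{H}{65}\right) = - \frac{2}{5} + \frac{77 H}{780}$)
$W{\left(\frac{-24 + q{\left(7 \right)}}{22 - 6} \right)} + 5621 = \left(- \frac{2}{5} + \frac{77 \frac{-24 + 4 \cdot 7^{2}}{22 - 6}}{780}\right) + 5621 = \left(- \frac{2}{5} + \frac{77 \frac{-24 + 4 \cdot 49}{16}}{780}\right) + 5621 = \left(- \frac{2}{5} + \frac{77 \left(-24 + 196\right) \frac{1}{16}}{780}\right) + 5621 = \left(- \frac{2}{5} + \frac{77 \cdot 172 \cdot \frac{1}{16}}{780}\right) + 5621 = \left(- \frac{2}{5} + \frac{77}{780} \cdot \frac{43}{4}\right) + 5621 = \left(- \frac{2}{5} + \frac{3311}{3120}\right) + 5621 = \frac{2063}{3120} + 5621 = \frac{17539583}{3120}$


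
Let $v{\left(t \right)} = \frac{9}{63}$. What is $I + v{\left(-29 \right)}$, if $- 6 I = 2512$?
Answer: $- \frac{8789}{21} \approx -418.52$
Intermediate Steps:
$I = - \frac{1256}{3}$ ($I = \left(- \frac{1}{6}\right) 2512 = - \frac{1256}{3} \approx -418.67$)
$v{\left(t \right)} = \frac{1}{7}$ ($v{\left(t \right)} = 9 \cdot \frac{1}{63} = \frac{1}{7}$)
$I + v{\left(-29 \right)} = - \frac{1256}{3} + \frac{1}{7} = - \frac{8789}{21}$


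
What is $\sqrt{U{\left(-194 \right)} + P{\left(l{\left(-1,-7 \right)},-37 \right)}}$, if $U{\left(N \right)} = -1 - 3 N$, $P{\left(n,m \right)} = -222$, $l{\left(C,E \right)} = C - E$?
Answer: $\sqrt{359} \approx 18.947$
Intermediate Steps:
$\sqrt{U{\left(-194 \right)} + P{\left(l{\left(-1,-7 \right)},-37 \right)}} = \sqrt{\left(-1 - -582\right) - 222} = \sqrt{\left(-1 + 582\right) - 222} = \sqrt{581 - 222} = \sqrt{359}$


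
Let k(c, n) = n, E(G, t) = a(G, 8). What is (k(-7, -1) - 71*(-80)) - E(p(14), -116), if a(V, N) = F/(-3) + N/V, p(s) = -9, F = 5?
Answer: 51134/9 ≈ 5681.6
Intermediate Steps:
a(V, N) = -5/3 + N/V (a(V, N) = 5/(-3) + N/V = 5*(-⅓) + N/V = -5/3 + N/V)
E(G, t) = -5/3 + 8/G
(k(-7, -1) - 71*(-80)) - E(p(14), -116) = (-1 - 71*(-80)) - (-5/3 + 8/(-9)) = (-1 + 5680) - (-5/3 + 8*(-⅑)) = 5679 - (-5/3 - 8/9) = 5679 - 1*(-23/9) = 5679 + 23/9 = 51134/9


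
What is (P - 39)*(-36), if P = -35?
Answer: 2664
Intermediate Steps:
(P - 39)*(-36) = (-35 - 39)*(-36) = -74*(-36) = 2664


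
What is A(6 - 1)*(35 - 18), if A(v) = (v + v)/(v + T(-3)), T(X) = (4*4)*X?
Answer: -170/43 ≈ -3.9535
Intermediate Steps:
T(X) = 16*X
A(v) = 2*v/(-48 + v) (A(v) = (v + v)/(v + 16*(-3)) = (2*v)/(v - 48) = (2*v)/(-48 + v) = 2*v/(-48 + v))
A(6 - 1)*(35 - 18) = (2*(6 - 1)/(-48 + (6 - 1)))*(35 - 18) = (2*5/(-48 + 5))*17 = (2*5/(-43))*17 = (2*5*(-1/43))*17 = -10/43*17 = -170/43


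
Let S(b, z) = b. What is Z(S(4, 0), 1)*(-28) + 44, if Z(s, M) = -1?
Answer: 72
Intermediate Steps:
Z(S(4, 0), 1)*(-28) + 44 = -1*(-28) + 44 = 28 + 44 = 72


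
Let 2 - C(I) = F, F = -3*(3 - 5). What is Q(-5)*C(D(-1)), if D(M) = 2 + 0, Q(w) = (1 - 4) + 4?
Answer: -4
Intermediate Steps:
F = 6 (F = -3*(-2) = 6)
Q(w) = 1 (Q(w) = -3 + 4 = 1)
D(M) = 2
C(I) = -4 (C(I) = 2 - 1*6 = 2 - 6 = -4)
Q(-5)*C(D(-1)) = 1*(-4) = -4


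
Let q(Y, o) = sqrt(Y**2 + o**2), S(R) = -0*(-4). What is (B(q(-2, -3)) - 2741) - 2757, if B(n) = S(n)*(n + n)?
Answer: -5498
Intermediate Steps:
S(R) = 0 (S(R) = -3*0 = 0)
B(n) = 0 (B(n) = 0*(n + n) = 0*(2*n) = 0)
(B(q(-2, -3)) - 2741) - 2757 = (0 - 2741) - 2757 = -2741 - 2757 = -5498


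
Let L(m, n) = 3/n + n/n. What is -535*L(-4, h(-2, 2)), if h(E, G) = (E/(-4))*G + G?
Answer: -1070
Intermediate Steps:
h(E, G) = G - E*G/4 (h(E, G) = (E*(-¼))*G + G = (-E/4)*G + G = -E*G/4 + G = G - E*G/4)
L(m, n) = 1 + 3/n (L(m, n) = 3/n + 1 = 1 + 3/n)
-535*L(-4, h(-2, 2)) = -535*(3 + (¼)*2*(4 - 1*(-2)))/((¼)*2*(4 - 1*(-2))) = -535*(3 + (¼)*2*(4 + 2))/((¼)*2*(4 + 2)) = -535*(3 + (¼)*2*6)/((¼)*2*6) = -535*(3 + 3)/3 = -535*6/3 = -535*2 = -1070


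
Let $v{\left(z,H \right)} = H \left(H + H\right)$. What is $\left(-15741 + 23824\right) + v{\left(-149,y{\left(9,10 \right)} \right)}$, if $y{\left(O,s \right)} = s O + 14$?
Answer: $29715$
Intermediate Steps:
$y{\left(O,s \right)} = 14 + O s$ ($y{\left(O,s \right)} = O s + 14 = 14 + O s$)
$v{\left(z,H \right)} = 2 H^{2}$ ($v{\left(z,H \right)} = H 2 H = 2 H^{2}$)
$\left(-15741 + 23824\right) + v{\left(-149,y{\left(9,10 \right)} \right)} = \left(-15741 + 23824\right) + 2 \left(14 + 9 \cdot 10\right)^{2} = 8083 + 2 \left(14 + 90\right)^{2} = 8083 + 2 \cdot 104^{2} = 8083 + 2 \cdot 10816 = 8083 + 21632 = 29715$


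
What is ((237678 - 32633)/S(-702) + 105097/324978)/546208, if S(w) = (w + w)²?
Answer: 45634000327/58316974355787264 ≈ 7.8252e-7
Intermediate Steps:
S(w) = 4*w² (S(w) = (2*w)² = 4*w²)
((237678 - 32633)/S(-702) + 105097/324978)/546208 = ((237678 - 32633)/((4*(-702)²)) + 105097/324978)/546208 = (205045/((4*492804)) + 105097*(1/324978))*(1/546208) = (205045/1971216 + 105097/324978)*(1/546208) = (45634000327/106766972208)*(1/546208) = 45634000327/58316974355787264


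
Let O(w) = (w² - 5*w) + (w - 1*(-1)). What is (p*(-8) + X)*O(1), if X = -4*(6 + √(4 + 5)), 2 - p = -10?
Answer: 264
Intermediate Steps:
p = 12 (p = 2 - 1*(-10) = 2 + 10 = 12)
X = -36 (X = -4*(6 + √9) = -4*(6 + 3) = -4*9 = -36)
O(w) = 1 + w² - 4*w (O(w) = (w² - 5*w) + (w + 1) = (w² - 5*w) + (1 + w) = 1 + w² - 4*w)
(p*(-8) + X)*O(1) = (12*(-8) - 36)*(1 + 1² - 4*1) = (-96 - 36)*(1 + 1 - 4) = -132*(-2) = 264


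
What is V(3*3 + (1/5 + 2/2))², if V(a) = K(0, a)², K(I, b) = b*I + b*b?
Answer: 45767944570401/390625 ≈ 1.1717e+8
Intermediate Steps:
K(I, b) = b² + I*b (K(I, b) = I*b + b² = b² + I*b)
V(a) = a⁴ (V(a) = (a*(0 + a))² = (a*a)² = (a²)² = a⁴)
V(3*3 + (1/5 + 2/2))² = ((3*3 + (1/5 + 2/2))⁴)² = ((9 + (1*(⅕) + 2*(½)))⁴)² = ((9 + (⅕ + 1))⁴)² = ((9 + 6/5)⁴)² = ((51/5)⁴)² = (6765201/625)² = 45767944570401/390625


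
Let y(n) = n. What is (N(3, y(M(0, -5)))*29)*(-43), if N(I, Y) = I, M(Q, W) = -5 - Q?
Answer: -3741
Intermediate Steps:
(N(3, y(M(0, -5)))*29)*(-43) = (3*29)*(-43) = 87*(-43) = -3741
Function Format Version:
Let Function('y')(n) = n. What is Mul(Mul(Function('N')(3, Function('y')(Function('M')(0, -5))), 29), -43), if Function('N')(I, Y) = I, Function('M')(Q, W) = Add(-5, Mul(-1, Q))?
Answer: -3741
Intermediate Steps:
Mul(Mul(Function('N')(3, Function('y')(Function('M')(0, -5))), 29), -43) = Mul(Mul(3, 29), -43) = Mul(87, -43) = -3741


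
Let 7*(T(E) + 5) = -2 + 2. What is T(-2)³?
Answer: -125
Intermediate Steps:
T(E) = -5 (T(E) = -5 + (-2 + 2)/7 = -5 + (⅐)*0 = -5 + 0 = -5)
T(-2)³ = (-5)³ = -125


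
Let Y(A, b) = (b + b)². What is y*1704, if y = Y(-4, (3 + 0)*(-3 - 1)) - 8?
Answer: 967872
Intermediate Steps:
Y(A, b) = 4*b² (Y(A, b) = (2*b)² = 4*b²)
y = 568 (y = 4*((3 + 0)*(-3 - 1))² - 8 = 4*(3*(-4))² - 8 = 4*(-12)² - 8 = 4*144 - 8 = 576 - 8 = 568)
y*1704 = 568*1704 = 967872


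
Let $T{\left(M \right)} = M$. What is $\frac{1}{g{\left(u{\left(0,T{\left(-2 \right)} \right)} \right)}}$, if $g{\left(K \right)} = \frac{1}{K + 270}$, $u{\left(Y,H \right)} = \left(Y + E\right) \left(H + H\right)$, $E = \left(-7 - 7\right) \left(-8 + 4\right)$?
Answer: $46$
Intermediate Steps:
$E = 56$ ($E = \left(-14\right) \left(-4\right) = 56$)
$u{\left(Y,H \right)} = 2 H \left(56 + Y\right)$ ($u{\left(Y,H \right)} = \left(Y + 56\right) \left(H + H\right) = \left(56 + Y\right) 2 H = 2 H \left(56 + Y\right)$)
$g{\left(K \right)} = \frac{1}{270 + K}$
$\frac{1}{g{\left(u{\left(0,T{\left(-2 \right)} \right)} \right)}} = \frac{1}{\frac{1}{270 + 2 \left(-2\right) \left(56 + 0\right)}} = \frac{1}{\frac{1}{270 + 2 \left(-2\right) 56}} = \frac{1}{\frac{1}{270 - 224}} = \frac{1}{\frac{1}{46}} = 46$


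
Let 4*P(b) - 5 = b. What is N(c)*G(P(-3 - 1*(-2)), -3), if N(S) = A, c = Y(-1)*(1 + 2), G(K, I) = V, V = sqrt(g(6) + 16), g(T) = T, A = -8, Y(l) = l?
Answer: -8*sqrt(22) ≈ -37.523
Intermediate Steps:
P(b) = 5/4 + b/4
V = sqrt(22) (V = sqrt(6 + 16) = sqrt(22) ≈ 4.6904)
G(K, I) = sqrt(22)
c = -3 (c = -(1 + 2) = -1*3 = -3)
N(S) = -8
N(c)*G(P(-3 - 1*(-2)), -3) = -8*sqrt(22)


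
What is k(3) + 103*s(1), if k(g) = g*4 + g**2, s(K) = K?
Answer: 124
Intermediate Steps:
k(g) = g**2 + 4*g (k(g) = 4*g + g**2 = g**2 + 4*g)
k(3) + 103*s(1) = 3*(4 + 3) + 103*1 = 3*7 + 103 = 21 + 103 = 124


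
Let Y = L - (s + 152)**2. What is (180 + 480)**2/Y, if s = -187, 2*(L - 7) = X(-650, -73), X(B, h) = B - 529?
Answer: -58080/241 ≈ -241.00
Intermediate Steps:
X(B, h) = -529 + B
L = -1165/2 (L = 7 + (-529 - 650)/2 = 7 + (1/2)*(-1179) = 7 - 1179/2 = -1165/2 ≈ -582.50)
Y = -3615/2 (Y = -1165/2 - (-187 + 152)**2 = -1165/2 - 1*(-35)**2 = -1165/2 - 1*1225 = -1165/2 - 1225 = -3615/2 ≈ -1807.5)
(180 + 480)**2/Y = (180 + 480)**2/(-3615/2) = 660**2*(-2/3615) = 435600*(-2/3615) = -58080/241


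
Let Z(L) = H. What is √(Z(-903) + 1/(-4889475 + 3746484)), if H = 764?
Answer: √12322361930653/126999 ≈ 27.641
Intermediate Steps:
Z(L) = 764
√(Z(-903) + 1/(-4889475 + 3746484)) = √(764 + 1/(-4889475 + 3746484)) = √(764 + 1/(-1142991)) = √(764 - 1/1142991) = √(873245123/1142991) = √12322361930653/126999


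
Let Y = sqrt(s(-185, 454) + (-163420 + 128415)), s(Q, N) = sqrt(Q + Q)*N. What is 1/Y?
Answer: 1/sqrt(-35005 + 454*I*sqrt(370)) ≈ 0.00064198 - 0.0052255*I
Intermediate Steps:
s(Q, N) = N*sqrt(2)*sqrt(Q) (s(Q, N) = sqrt(2*Q)*N = (sqrt(2)*sqrt(Q))*N = N*sqrt(2)*sqrt(Q))
Y = sqrt(-35005 + 454*I*sqrt(370)) (Y = sqrt(454*sqrt(2)*sqrt(-185) + (-163420 + 128415)) = sqrt(454*sqrt(2)*(I*sqrt(185)) - 35005) = sqrt(454*I*sqrt(370) - 35005) = sqrt(-35005 + 454*I*sqrt(370)) ≈ 23.161 + 188.52*I)
1/Y = 1/(sqrt(-35005 + 454*I*sqrt(370))) = 1/sqrt(-35005 + 454*I*sqrt(370))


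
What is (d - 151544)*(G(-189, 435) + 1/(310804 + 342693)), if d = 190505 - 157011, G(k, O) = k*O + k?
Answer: 6357083019205350/653497 ≈ 9.7278e+9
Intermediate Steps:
G(k, O) = k + O*k (G(k, O) = O*k + k = k + O*k)
d = 33494
(d - 151544)*(G(-189, 435) + 1/(310804 + 342693)) = (33494 - 151544)*(-189*(1 + 435) + 1/(310804 + 342693)) = -118050*(-189*436 + 1/653497) = -118050*(-82404 + 1/653497) = -118050*(-53850766787/653497) = 6357083019205350/653497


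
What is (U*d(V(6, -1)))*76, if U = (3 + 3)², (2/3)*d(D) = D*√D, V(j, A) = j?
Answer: 24624*√6 ≈ 60316.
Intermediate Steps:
d(D) = 3*D^(3/2)/2 (d(D) = 3*(D*√D)/2 = 3*D^(3/2)/2)
U = 36 (U = 6² = 36)
(U*d(V(6, -1)))*76 = (36*(3*6^(3/2)/2))*76 = (36*(3*(6*√6)/2))*76 = (36*(9*√6))*76 = (324*√6)*76 = 24624*√6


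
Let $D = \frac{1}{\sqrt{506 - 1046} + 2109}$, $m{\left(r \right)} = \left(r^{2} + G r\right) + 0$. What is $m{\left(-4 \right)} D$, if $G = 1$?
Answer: $\frac{2812}{494269} - \frac{8 i \sqrt{15}}{494269} \approx 0.0056892 - 6.2686 \cdot 10^{-5} i$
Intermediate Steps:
$m{\left(r \right)} = r + r^{2}$ ($m{\left(r \right)} = \left(r^{2} + 1 r\right) + 0 = \left(r^{2} + r\right) + 0 = \left(r + r^{2}\right) + 0 = r + r^{2}$)
$D = \frac{1}{2109 + 6 i \sqrt{15}}$ ($D = \frac{1}{\sqrt{-540} + 2109} = \frac{1}{6 i \sqrt{15} + 2109} = \frac{1}{2109 + 6 i \sqrt{15}} \approx 0.0004741 - 5.224 \cdot 10^{-6} i$)
$m{\left(-4 \right)} D = - 4 \left(1 - 4\right) \left(\frac{703}{1482807} - \frac{2 i \sqrt{15}}{1482807}\right) = \left(-4\right) \left(-3\right) \left(\frac{703}{1482807} - \frac{2 i \sqrt{15}}{1482807}\right) = 12 \left(\frac{703}{1482807} - \frac{2 i \sqrt{15}}{1482807}\right) = \frac{2812}{494269} - \frac{8 i \sqrt{15}}{494269}$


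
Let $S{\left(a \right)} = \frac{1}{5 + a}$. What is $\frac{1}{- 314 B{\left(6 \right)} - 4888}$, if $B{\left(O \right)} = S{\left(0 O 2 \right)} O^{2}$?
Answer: $- \frac{5}{35744} \approx -0.00013988$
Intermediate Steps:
$B{\left(O \right)} = \frac{O^{2}}{5}$ ($B{\left(O \right)} = \frac{O^{2}}{5 + 0 O 2} = \frac{O^{2}}{5 + 0 \cdot 2} = \frac{O^{2}}{5 + 0} = \frac{O^{2}}{5}$)
$\frac{1}{- 314 B{\left(6 \right)} - 4888} = \frac{1}{- 314 \frac{6^{2}}{5} - 4888} = \frac{1}{- 314 \cdot \frac{1}{5} \cdot 36 - 4888} = \frac{1}{\left(-314\right) \frac{36}{5} - 4888} = \frac{1}{- \frac{11304}{5} - 4888} = \frac{1}{- \frac{35744}{5}} = - \frac{5}{35744}$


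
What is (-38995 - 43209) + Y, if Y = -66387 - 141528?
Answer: -290119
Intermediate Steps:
Y = -207915
(-38995 - 43209) + Y = (-38995 - 43209) - 207915 = -82204 - 207915 = -290119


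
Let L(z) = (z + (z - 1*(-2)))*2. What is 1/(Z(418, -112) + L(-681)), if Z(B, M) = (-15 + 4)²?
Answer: -1/2599 ≈ -0.00038476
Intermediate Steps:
Z(B, M) = 121 (Z(B, M) = (-11)² = 121)
L(z) = 4 + 4*z (L(z) = (z + (z + 2))*2 = (z + (2 + z))*2 = (2 + 2*z)*2 = 4 + 4*z)
1/(Z(418, -112) + L(-681)) = 1/(121 + (4 + 4*(-681))) = 1/(121 + (4 - 2724)) = 1/(121 - 2720) = 1/(-2599) = -1/2599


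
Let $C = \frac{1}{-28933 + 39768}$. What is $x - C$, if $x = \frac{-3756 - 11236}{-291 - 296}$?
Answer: $\frac{162437733}{6360145} \approx 25.54$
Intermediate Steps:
$C = \frac{1}{10835} \approx 9.2293 \cdot 10^{-5}$
$x = \frac{14992}{587}$ ($x = - \frac{14992}{-587} = \left(-14992\right) \left(- \frac{1}{587}\right) = \frac{14992}{587} \approx 25.54$)
$x - C = \frac{14992}{587} - \frac{1}{10835} = \frac{162437733}{6360145}$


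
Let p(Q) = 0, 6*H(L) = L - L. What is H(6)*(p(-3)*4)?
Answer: 0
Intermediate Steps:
H(L) = 0 (H(L) = (L - L)/6 = (⅙)*0 = 0)
H(6)*(p(-3)*4) = 0*(0*4) = 0*0 = 0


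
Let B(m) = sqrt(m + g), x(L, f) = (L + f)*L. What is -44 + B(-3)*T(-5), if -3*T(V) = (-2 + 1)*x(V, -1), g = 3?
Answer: -44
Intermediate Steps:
x(L, f) = L*(L + f)
B(m) = sqrt(3 + m) (B(m) = sqrt(m + 3) = sqrt(3 + m))
T(V) = V*(-1 + V)/3 (T(V) = -(-2 + 1)*V*(V - 1)/3 = -(-1)*V*(-1 + V)/3 = V*(-1 + V)/3)
-44 + B(-3)*T(-5) = -44 + sqrt(3 - 3)*((1/3)*(-5)*(-1 - 5)) = -44 + sqrt(0)*((1/3)*(-5)*(-6)) = -44 + 0*10 = -44 + 0 = -44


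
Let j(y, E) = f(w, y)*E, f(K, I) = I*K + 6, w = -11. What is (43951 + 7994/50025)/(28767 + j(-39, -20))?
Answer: 2198656769/1003851675 ≈ 2.1902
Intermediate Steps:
f(K, I) = 6 + I*K
j(y, E) = E*(6 - 11*y) (j(y, E) = (6 + y*(-11))*E = (6 - 11*y)*E = E*(6 - 11*y))
(43951 + 7994/50025)/(28767 + j(-39, -20)) = (43951 + 7994/50025)/(28767 - 20*(6 - 11*(-39))) = (43951 + 7994*(1/50025))/(28767 - 20*(6 + 429)) = (43951 + 7994/50025)/(28767 - 20*435) = 2198656769/(50025*(28767 - 8700)) = (2198656769/50025)/20067 = (2198656769/50025)*(1/20067) = 2198656769/1003851675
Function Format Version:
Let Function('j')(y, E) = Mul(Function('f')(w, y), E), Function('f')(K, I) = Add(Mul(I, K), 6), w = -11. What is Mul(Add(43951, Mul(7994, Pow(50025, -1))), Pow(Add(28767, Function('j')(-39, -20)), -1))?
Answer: Rational(2198656769, 1003851675) ≈ 2.1902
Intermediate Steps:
Function('f')(K, I) = Add(6, Mul(I, K))
Function('j')(y, E) = Mul(E, Add(6, Mul(-11, y))) (Function('j')(y, E) = Mul(Add(6, Mul(y, -11)), E) = Mul(Add(6, Mul(-11, y)), E) = Mul(E, Add(6, Mul(-11, y))))
Mul(Add(43951, Mul(7994, Pow(50025, -1))), Pow(Add(28767, Function('j')(-39, -20)), -1)) = Mul(Add(43951, Mul(7994, Pow(50025, -1))), Pow(Add(28767, Mul(-20, Add(6, Mul(-11, -39)))), -1)) = Mul(Add(43951, Mul(7994, Rational(1, 50025))), Pow(Add(28767, Mul(-20, Add(6, 429))), -1)) = Mul(Add(43951, Rational(7994, 50025)), Pow(Add(28767, Mul(-20, 435)), -1)) = Mul(Rational(2198656769, 50025), Pow(Add(28767, -8700), -1)) = Mul(Rational(2198656769, 50025), Pow(20067, -1)) = Mul(Rational(2198656769, 50025), Rational(1, 20067)) = Rational(2198656769, 1003851675)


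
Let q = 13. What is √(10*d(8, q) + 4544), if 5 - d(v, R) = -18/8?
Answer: √18466/2 ≈ 67.945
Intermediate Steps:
d(v, R) = 29/4 (d(v, R) = 5 - (-18)/8 = 5 - 1*(-9/4) = 5 + 9/4 = 29/4)
√(10*d(8, q) + 4544) = √(10*(29/4) + 4544) = √(145/2 + 4544) = √(9233/2) = √18466/2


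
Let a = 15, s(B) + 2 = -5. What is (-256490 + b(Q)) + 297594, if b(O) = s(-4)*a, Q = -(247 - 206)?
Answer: 40999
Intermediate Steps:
s(B) = -7 (s(B) = -2 - 5 = -7)
Q = -41 (Q = -1*41 = -41)
b(O) = -105 (b(O) = -7*15 = -105)
(-256490 + b(Q)) + 297594 = (-256490 - 105) + 297594 = -256595 + 297594 = 40999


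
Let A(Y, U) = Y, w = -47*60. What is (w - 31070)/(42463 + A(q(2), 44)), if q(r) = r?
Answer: -6778/8493 ≈ -0.79807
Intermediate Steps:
w = -2820
(w - 31070)/(42463 + A(q(2), 44)) = (-2820 - 31070)/(42463 + 2) = -33890/42465 = -33890*1/42465 = -6778/8493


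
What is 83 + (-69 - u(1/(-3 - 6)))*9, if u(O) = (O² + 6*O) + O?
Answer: -4780/9 ≈ -531.11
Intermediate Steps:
u(O) = O² + 7*O
83 + (-69 - u(1/(-3 - 6)))*9 = 83 + (-69 - (7 + 1/(-3 - 6))/(-3 - 6))*9 = 83 + (-69 - (7 + 1/(-9))/(-9))*9 = 83 + (-69 - (-1)*(7 - ⅑)/9)*9 = 83 + (-69 - (-1)*62/(9*9))*9 = 83 + (-69 - 1*(-62/81))*9 = 83 + (-69 + 62/81)*9 = 83 - 5527/81*9 = 83 - 5527/9 = -4780/9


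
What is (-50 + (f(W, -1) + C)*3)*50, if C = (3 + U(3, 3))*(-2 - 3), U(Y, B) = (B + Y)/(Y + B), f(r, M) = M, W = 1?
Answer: -5650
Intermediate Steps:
U(Y, B) = 1 (U(Y, B) = (B + Y)/(B + Y) = 1)
C = -20 (C = (3 + 1)*(-2 - 3) = 4*(-5) = -20)
(-50 + (f(W, -1) + C)*3)*50 = (-50 + (-1 - 20)*3)*50 = (-50 - 21*3)*50 = (-50 - 63)*50 = -113*50 = -5650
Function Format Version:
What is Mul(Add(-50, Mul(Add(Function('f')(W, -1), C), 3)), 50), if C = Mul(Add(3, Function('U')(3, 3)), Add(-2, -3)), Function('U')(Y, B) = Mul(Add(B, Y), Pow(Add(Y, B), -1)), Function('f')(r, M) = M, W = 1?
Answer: -5650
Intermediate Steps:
Function('U')(Y, B) = 1 (Function('U')(Y, B) = Mul(Add(B, Y), Pow(Add(B, Y), -1)) = 1)
C = -20 (C = Mul(Add(3, 1), Add(-2, -3)) = Mul(4, -5) = -20)
Mul(Add(-50, Mul(Add(Function('f')(W, -1), C), 3)), 50) = Mul(Add(-50, Mul(Add(-1, -20), 3)), 50) = Mul(Add(-50, Mul(-21, 3)), 50) = Mul(Add(-50, -63), 50) = Mul(-113, 50) = -5650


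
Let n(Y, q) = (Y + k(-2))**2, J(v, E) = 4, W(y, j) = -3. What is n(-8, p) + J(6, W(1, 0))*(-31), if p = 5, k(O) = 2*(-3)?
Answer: 72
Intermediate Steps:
k(O) = -6
n(Y, q) = (-6 + Y)**2 (n(Y, q) = (Y - 6)**2 = (-6 + Y)**2)
n(-8, p) + J(6, W(1, 0))*(-31) = (-6 - 8)**2 + 4*(-31) = (-14)**2 - 124 = 196 - 124 = 72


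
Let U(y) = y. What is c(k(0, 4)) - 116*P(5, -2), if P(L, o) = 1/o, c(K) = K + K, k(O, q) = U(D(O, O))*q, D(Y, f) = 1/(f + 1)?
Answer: 66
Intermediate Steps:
D(Y, f) = 1/(1 + f)
k(O, q) = q/(1 + O)
c(K) = 2*K
c(k(0, 4)) - 116*P(5, -2) = 2*(4/(1 + 0)) - 116/(-2) = 2*(4/1) - 116*(-1/2) = 2*(4*1) + 58 = 2*4 + 58 = 8 + 58 = 66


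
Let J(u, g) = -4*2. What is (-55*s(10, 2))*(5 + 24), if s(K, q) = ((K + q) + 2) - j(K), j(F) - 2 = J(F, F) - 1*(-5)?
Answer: -23925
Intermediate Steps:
J(u, g) = -8
j(F) = -1 (j(F) = 2 + (-8 - 1*(-5)) = 2 + (-8 + 5) = 2 - 3 = -1)
s(K, q) = 3 + K + q (s(K, q) = ((K + q) + 2) - 1*(-1) = (2 + K + q) + 1 = 3 + K + q)
(-55*s(10, 2))*(5 + 24) = (-55*(3 + 10 + 2))*(5 + 24) = -55*15*29 = -825*29 = -23925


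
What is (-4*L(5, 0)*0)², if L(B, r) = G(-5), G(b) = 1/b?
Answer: 0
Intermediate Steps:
L(B, r) = -⅕ (L(B, r) = 1/(-5) = -⅕)
(-4*L(5, 0)*0)² = (-4*(-⅕)*0)² = ((⅘)*0)² = 0² = 0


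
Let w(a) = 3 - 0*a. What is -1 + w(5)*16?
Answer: 47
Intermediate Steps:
w(a) = 3 (w(a) = 3 - 1*0 = 3 + 0 = 3)
-1 + w(5)*16 = -1 + 3*16 = -1 + 48 = 47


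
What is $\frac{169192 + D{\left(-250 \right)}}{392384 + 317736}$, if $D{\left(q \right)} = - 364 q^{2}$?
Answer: $- \frac{2822601}{88765} \approx -31.799$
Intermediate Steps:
$\frac{169192 + D{\left(-250 \right)}}{392384 + 317736} = \frac{169192 - 364 \left(-250\right)^{2}}{392384 + 317736} = \frac{169192 - 22750000}{710120} = \left(169192 - 22750000\right) \frac{1}{710120} = \left(-22580808\right) \frac{1}{710120} = - \frac{2822601}{88765}$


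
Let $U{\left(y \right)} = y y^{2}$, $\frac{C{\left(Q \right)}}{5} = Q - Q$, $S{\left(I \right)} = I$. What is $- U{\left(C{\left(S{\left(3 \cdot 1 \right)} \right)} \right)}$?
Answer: $0$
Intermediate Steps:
$C{\left(Q \right)} = 0$ ($C{\left(Q \right)} = 5 \left(Q - Q\right) = 5 \cdot 0 = 0$)
$U{\left(y \right)} = y^{3}$
$- U{\left(C{\left(S{\left(3 \cdot 1 \right)} \right)} \right)} = - 0^{3} = \left(-1\right) 0 = 0$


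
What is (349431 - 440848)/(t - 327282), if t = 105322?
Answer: 91417/221960 ≈ 0.41186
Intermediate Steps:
(349431 - 440848)/(t - 327282) = (349431 - 440848)/(105322 - 327282) = -91417/(-221960) = -91417*(-1/221960) = 91417/221960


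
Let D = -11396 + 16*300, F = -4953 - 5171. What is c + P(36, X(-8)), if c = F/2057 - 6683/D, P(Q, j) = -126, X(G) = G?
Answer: -103682085/798116 ≈ -129.91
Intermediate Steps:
F = -10124
D = -6596 (D = -11396 + 4800 = -6596)
c = -3119469/798116 (c = -10124/2057 - 6683/(-6596) = -10124*1/2057 - 6683*(-1/6596) = -10124/2057 + 6683/6596 = -3119469/798116 ≈ -3.9085)
c + P(36, X(-8)) = -3119469/798116 - 126 = -103682085/798116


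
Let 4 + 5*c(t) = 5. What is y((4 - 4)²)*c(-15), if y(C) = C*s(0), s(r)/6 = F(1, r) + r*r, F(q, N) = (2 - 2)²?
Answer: 0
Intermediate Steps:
F(q, N) = 0 (F(q, N) = 0² = 0)
c(t) = ⅕ (c(t) = -⅘ + (⅕)*5 = -⅘ + 1 = ⅕)
s(r) = 6*r² (s(r) = 6*(0 + r*r) = 6*(0 + r²) = 6*r²)
y(C) = 0 (y(C) = C*(6*0²) = C*(6*0) = C*0 = 0)
y((4 - 4)²)*c(-15) = 0*(⅕) = 0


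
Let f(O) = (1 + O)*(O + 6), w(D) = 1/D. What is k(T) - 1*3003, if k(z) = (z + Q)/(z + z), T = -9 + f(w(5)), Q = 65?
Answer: -9070/3 ≈ -3023.3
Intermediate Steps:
f(O) = (1 + O)*(6 + O)
T = -39/25 (T = -9 + (6 + (1/5)**2 + 7/5) = -9 + (6 + (1/5)**2 + 7*(1/5)) = -9 + (6 + 1/25 + 7/5) = -9 + 186/25 = -39/25 ≈ -1.5600)
k(z) = (65 + z)/(2*z) (k(z) = (z + 65)/(z + z) = (65 + z)/((2*z)) = (65 + z)*(1/(2*z)) = (65 + z)/(2*z))
k(T) - 1*3003 = (65 - 39/25)/(2*(-39/25)) - 1*3003 = (1/2)*(-25/39)*(1586/25) - 3003 = -61/3 - 3003 = -9070/3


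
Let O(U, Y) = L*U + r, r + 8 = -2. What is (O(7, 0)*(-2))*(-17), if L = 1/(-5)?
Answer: -1938/5 ≈ -387.60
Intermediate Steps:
L = -⅕ ≈ -0.20000
r = -10 (r = -8 - 2 = -10)
O(U, Y) = -10 - U/5 (O(U, Y) = -U/5 - 10 = -10 - U/5)
(O(7, 0)*(-2))*(-17) = ((-10 - ⅕*7)*(-2))*(-17) = ((-10 - 7/5)*(-2))*(-17) = -57/5*(-2)*(-17) = (114/5)*(-17) = -1938/5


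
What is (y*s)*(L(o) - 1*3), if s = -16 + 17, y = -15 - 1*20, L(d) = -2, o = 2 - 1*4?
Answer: 175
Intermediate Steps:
o = -2 (o = 2 - 4 = -2)
y = -35 (y = -15 - 20 = -35)
s = 1
(y*s)*(L(o) - 1*3) = (-35*1)*(-2 - 1*3) = -35*(-2 - 3) = -35*(-5) = 175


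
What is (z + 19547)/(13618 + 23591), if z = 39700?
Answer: 19749/12403 ≈ 1.5923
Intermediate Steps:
(z + 19547)/(13618 + 23591) = (39700 + 19547)/(13618 + 23591) = 59247/37209 = 59247*(1/37209) = 19749/12403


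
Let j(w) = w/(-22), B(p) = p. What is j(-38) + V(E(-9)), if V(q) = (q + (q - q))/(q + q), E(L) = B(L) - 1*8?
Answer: 49/22 ≈ 2.2273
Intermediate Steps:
j(w) = -w/22 (j(w) = w*(-1/22) = -w/22)
E(L) = -8 + L (E(L) = L - 1*8 = L - 8 = -8 + L)
V(q) = 1/2 (V(q) = (q + 0)/((2*q)) = q*(1/(2*q)) = 1/2)
j(-38) + V(E(-9)) = -1/22*(-38) + 1/2 = 19/11 + 1/2 = 49/22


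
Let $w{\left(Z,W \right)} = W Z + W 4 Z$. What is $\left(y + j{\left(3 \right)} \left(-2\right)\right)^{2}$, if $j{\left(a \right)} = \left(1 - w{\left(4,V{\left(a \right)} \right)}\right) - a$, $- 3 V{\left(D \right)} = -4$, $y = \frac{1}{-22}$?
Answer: $\frac{14295961}{4356} \approx 3281.9$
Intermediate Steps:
$y = - \frac{1}{22} \approx -0.045455$
$V{\left(D \right)} = \frac{4}{3}$ ($V{\left(D \right)} = \left(- \frac{1}{3}\right) \left(-4\right) = \frac{4}{3}$)
$w{\left(Z,W \right)} = 5 W Z$ ($w{\left(Z,W \right)} = W Z + 4 W Z = 5 W Z$)
$j{\left(a \right)} = - \frac{77}{3} - a$ ($j{\left(a \right)} = \left(1 - 5 \cdot \frac{4}{3} \cdot 4\right) - a = \left(1 - \frac{80}{3}\right) - a = - \frac{77}{3} - a$)
$\left(y + j{\left(3 \right)} \left(-2\right)\right)^{2} = \left(- \frac{1}{22} + \left(- \frac{77}{3} - 3\right) \left(-2\right)\right)^{2} = \left(- \frac{1}{22} - - \frac{172}{3}\right)^{2} = \left(- \frac{1}{22} + \frac{172}{3}\right)^{2} = \left(\frac{3781}{66}\right)^{2} = \frac{14295961}{4356}$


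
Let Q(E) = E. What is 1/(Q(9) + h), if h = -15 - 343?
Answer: -1/349 ≈ -0.0028653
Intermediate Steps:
h = -358
1/(Q(9) + h) = 1/(9 - 358) = 1/(-349) = -1/349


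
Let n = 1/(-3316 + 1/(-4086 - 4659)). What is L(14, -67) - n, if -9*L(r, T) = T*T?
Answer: -130173833164/260985789 ≈ -498.78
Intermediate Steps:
L(r, T) = -T**2/9 (L(r, T) = -T*T/9 = -T**2/9)
n = -8745/28998421 (n = 1/(-3316 + 1/(-8745)) = 1/(-3316 - 1/8745) = 1/(-28998421/8745) = -8745/28998421 ≈ -0.00030157)
L(14, -67) - n = -1/9*(-67)**2 - 1*(-8745/28998421) = -1/9*4489 + 8745/28998421 = -4489/9 + 8745/28998421 = -130173833164/260985789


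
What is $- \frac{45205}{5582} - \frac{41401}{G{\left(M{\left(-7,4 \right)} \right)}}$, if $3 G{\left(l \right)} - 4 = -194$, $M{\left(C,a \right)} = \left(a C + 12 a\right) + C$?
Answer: $\frac{9009371}{13955} \approx 645.6$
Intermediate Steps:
$M{\left(C,a \right)} = C + 12 a + C a$ ($M{\left(C,a \right)} = \left(C a + 12 a\right) + C = \left(12 a + C a\right) + C = C + 12 a + C a$)
$G{\left(l \right)} = - \frac{190}{3}$ ($G{\left(l \right)} = \frac{4}{3} + \frac{1}{3} \left(-194\right) = \frac{4}{3} - \frac{194}{3} = - \frac{190}{3}$)
$- \frac{45205}{5582} - \frac{41401}{G{\left(M{\left(-7,4 \right)} \right)}} = - \frac{45205}{5582} - \frac{41401}{- \frac{190}{3}} = \left(-45205\right) \frac{1}{5582} - - \frac{6537}{10} = - \frac{45205}{5582} + \frac{6537}{10} = \frac{9009371}{13955}$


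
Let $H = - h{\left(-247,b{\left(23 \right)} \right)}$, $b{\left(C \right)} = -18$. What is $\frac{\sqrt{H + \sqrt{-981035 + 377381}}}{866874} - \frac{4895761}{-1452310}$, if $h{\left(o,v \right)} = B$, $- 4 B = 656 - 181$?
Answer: $\frac{4895761}{1452310} + \frac{\sqrt{475 + 4 i \sqrt{603654}}}{1733748} \approx 3.371 + 2.107 \cdot 10^{-5} i$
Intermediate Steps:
$B = - \frac{475}{4}$ ($B = - \frac{656 - 181}{4} = \left(- \frac{1}{4}\right) 475 = - \frac{475}{4} \approx -118.75$)
$h{\left(o,v \right)} = - \frac{475}{4}$
$H = \frac{475}{4}$ ($H = \left(-1\right) \left(- \frac{475}{4}\right) = \frac{475}{4} \approx 118.75$)
$\frac{\sqrt{H + \sqrt{-981035 + 377381}}}{866874} - \frac{4895761}{-1452310} = \frac{\sqrt{\frac{475}{4} + \sqrt{-981035 + 377381}}}{866874} - \frac{4895761}{-1452310} = \sqrt{\frac{475}{4} + \sqrt{-603654}} \cdot \frac{1}{866874} - - \frac{4895761}{1452310} = \sqrt{\frac{475}{4} + i \sqrt{603654}} \cdot \frac{1}{866874} + \frac{4895761}{1452310} = \frac{\sqrt{\frac{475}{4} + i \sqrt{603654}}}{866874} + \frac{4895761}{1452310} = \frac{4895761}{1452310} + \frac{\sqrt{\frac{475}{4} + i \sqrt{603654}}}{866874}$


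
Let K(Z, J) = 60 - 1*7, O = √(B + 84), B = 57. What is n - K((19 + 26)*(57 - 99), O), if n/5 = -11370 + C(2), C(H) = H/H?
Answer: -56898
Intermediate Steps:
O = √141 (O = √(57 + 84) = √141 ≈ 11.874)
C(H) = 1
K(Z, J) = 53 (K(Z, J) = 60 - 7 = 53)
n = -56845 (n = 5*(-11370 + 1) = 5*(-11369) = -56845)
n - K((19 + 26)*(57 - 99), O) = -56845 - 1*53 = -56845 - 53 = -56898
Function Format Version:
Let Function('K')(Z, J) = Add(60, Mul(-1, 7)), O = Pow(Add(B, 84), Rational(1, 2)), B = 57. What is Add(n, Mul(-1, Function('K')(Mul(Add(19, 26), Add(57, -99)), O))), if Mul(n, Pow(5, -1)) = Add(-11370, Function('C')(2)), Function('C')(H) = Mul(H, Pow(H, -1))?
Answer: -56898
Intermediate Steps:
O = Pow(141, Rational(1, 2)) (O = Pow(Add(57, 84), Rational(1, 2)) = Pow(141, Rational(1, 2)) ≈ 11.874)
Function('C')(H) = 1
Function('K')(Z, J) = 53 (Function('K')(Z, J) = Add(60, -7) = 53)
n = -56845 (n = Mul(5, Add(-11370, 1)) = Mul(5, -11369) = -56845)
Add(n, Mul(-1, Function('K')(Mul(Add(19, 26), Add(57, -99)), O))) = Add(-56845, Mul(-1, 53)) = Add(-56845, -53) = -56898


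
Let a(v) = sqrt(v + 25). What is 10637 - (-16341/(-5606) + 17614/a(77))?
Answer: 59614681/5606 - 8807*sqrt(102)/51 ≈ 8890.0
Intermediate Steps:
a(v) = sqrt(25 + v)
10637 - (-16341/(-5606) + 17614/a(77)) = 10637 - (-16341/(-5606) + 17614/(sqrt(25 + 77))) = 10637 - (-16341*(-1/5606) + 17614/(sqrt(102))) = 10637 - (16341/5606 + 17614*(sqrt(102)/102)) = 10637 - (16341/5606 + 8807*sqrt(102)/51) = 10637 + (-16341/5606 - 8807*sqrt(102)/51) = 59614681/5606 - 8807*sqrt(102)/51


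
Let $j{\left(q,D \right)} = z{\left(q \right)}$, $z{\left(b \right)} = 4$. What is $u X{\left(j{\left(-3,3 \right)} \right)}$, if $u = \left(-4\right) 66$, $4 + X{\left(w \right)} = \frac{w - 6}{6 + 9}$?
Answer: $\frac{5456}{5} \approx 1091.2$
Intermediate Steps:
$j{\left(q,D \right)} = 4$
$X{\left(w \right)} = - \frac{22}{5} + \frac{w}{15}$ ($X{\left(w \right)} = -4 + \frac{w - 6}{6 + 9} = -4 + \frac{-6 + w}{15} = -4 + \left(-6 + w\right) \frac{1}{15} = -4 + \left(- \frac{2}{5} + \frac{w}{15}\right) = - \frac{22}{5} + \frac{w}{15}$)
$u = -264$
$u X{\left(j{\left(-3,3 \right)} \right)} = - 264 \left(- \frac{22}{5} + \frac{1}{15} \cdot 4\right) = - 264 \left(- \frac{22}{5} + \frac{4}{15}\right) = \left(-264\right) \left(- \frac{62}{15}\right) = \frac{5456}{5}$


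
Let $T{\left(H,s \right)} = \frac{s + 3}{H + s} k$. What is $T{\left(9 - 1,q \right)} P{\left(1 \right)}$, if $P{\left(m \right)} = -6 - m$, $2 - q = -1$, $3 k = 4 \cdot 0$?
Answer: $0$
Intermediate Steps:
$k = 0$ ($k = \frac{4 \cdot 0}{3} = \frac{1}{3} \cdot 0 = 0$)
$q = 3$ ($q = 2 - -1 = 2 + 1 = 3$)
$T{\left(H,s \right)} = 0$ ($T{\left(H,s \right)} = \frac{s + 3}{H + s} 0 = \frac{3 + s}{H + s} 0 = 0$)
$T{\left(9 - 1,q \right)} P{\left(1 \right)} = 0 \left(-6 - 1\right) = 0 \left(-7\right) = 0$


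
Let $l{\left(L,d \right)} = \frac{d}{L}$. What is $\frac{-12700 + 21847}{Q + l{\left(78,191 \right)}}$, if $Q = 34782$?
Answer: $\frac{713466}{2713187} \approx 0.26296$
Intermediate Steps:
$\frac{-12700 + 21847}{Q + l{\left(78,191 \right)}} = \frac{-12700 + 21847}{34782 + \frac{191}{78}} = \frac{9147}{34782 + 191 \cdot \frac{1}{78}} = \frac{9147}{34782 + \frac{191}{78}} = \frac{9147}{\frac{2713187}{78}} = 9147 \cdot \frac{78}{2713187} = \frac{713466}{2713187}$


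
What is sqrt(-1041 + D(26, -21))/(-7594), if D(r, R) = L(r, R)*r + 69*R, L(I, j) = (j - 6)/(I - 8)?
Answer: -3*I*sqrt(281)/7594 ≈ -0.0066222*I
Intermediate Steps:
L(I, j) = (-6 + j)/(-8 + I)
D(r, R) = 69*R + r*(-6 + R)/(-8 + r) (D(r, R) = ((-6 + R)/(-8 + r))*r + 69*R = r*(-6 + R)/(-8 + r) + 69*R = 69*R + r*(-6 + R)/(-8 + r))
sqrt(-1041 + D(26, -21))/(-7594) = sqrt(-1041 + (26*(-6 - 21) + 69*(-21)*(-8 + 26))/(-8 + 26))/(-7594) = sqrt(-1041 + (26*(-27) + 69*(-21)*18)/18)*(-1/7594) = sqrt(-1041 + (-702 - 26082)/18)*(-1/7594) = sqrt(-1041 + (1/18)*(-26784))*(-1/7594) = sqrt(-1041 - 1488)*(-1/7594) = sqrt(-2529)*(-1/7594) = (3*I*sqrt(281))*(-1/7594) = -3*I*sqrt(281)/7594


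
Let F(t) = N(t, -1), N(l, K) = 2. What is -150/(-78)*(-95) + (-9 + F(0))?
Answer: -2466/13 ≈ -189.69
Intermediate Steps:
F(t) = 2
-150/(-78)*(-95) + (-9 + F(0)) = -150/(-78)*(-95) + (-9 + 2) = -150*(-1/78)*(-95) - 7 = (25/13)*(-95) - 7 = -2375/13 - 7 = -2466/13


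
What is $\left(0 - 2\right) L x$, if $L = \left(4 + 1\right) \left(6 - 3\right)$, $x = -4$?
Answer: $120$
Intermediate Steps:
$L = 15$ ($L = 5 \cdot 3 = 15$)
$\left(0 - 2\right) L x = \left(0 - 2\right) 15 \left(-4\right) = \left(-2\right) 15 \left(-4\right) = \left(-30\right) \left(-4\right) = 120$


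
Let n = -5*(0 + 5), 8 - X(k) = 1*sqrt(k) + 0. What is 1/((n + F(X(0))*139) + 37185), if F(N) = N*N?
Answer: 1/46056 ≈ 2.1713e-5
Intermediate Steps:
X(k) = 8 - sqrt(k) (X(k) = 8 - (1*sqrt(k) + 0) = 8 - (sqrt(k) + 0) = 8 - sqrt(k))
F(N) = N**2
n = -25 (n = -5*5 = -25)
1/((n + F(X(0))*139) + 37185) = 1/((-25 + (8 - sqrt(0))**2*139) + 37185) = 1/((-25 + (8 - 1*0)**2*139) + 37185) = 1/((-25 + (8 + 0)**2*139) + 37185) = 1/((-25 + 8**2*139) + 37185) = 1/((-25 + 64*139) + 37185) = 1/((-25 + 8896) + 37185) = 1/(8871 + 37185) = 1/46056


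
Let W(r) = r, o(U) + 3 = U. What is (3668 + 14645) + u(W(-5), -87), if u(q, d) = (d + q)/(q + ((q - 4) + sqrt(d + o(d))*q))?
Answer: 84625661/4621 - 460*I*sqrt(177)/4621 ≈ 18313.0 - 1.3244*I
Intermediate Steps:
o(U) = -3 + U
u(q, d) = (d + q)/(-4 + 2*q + q*sqrt(-3 + 2*d)) (u(q, d) = (d + q)/(q + ((q - 4) + sqrt(d + (-3 + d))*q)) = (d + q)/(q + ((-4 + q) + sqrt(-3 + 2*d)*q)) = (d + q)/(q + ((-4 + q) + q*sqrt(-3 + 2*d))) = (d + q)/(q + (-4 + q + q*sqrt(-3 + 2*d))) = (d + q)/(-4 + 2*q + q*sqrt(-3 + 2*d)))
(3668 + 14645) + u(W(-5), -87) = (3668 + 14645) + (-87 - 5)/(-4 + 2*(-5) - 5*sqrt(-3 + 2*(-87))) = 18313 - 92/(-4 - 10 - 5*sqrt(-3 - 174)) = 18313 - 92/(-4 - 10 - 5*I*sqrt(177)) = 18313 - 92/(-14 - 5*I*sqrt(177))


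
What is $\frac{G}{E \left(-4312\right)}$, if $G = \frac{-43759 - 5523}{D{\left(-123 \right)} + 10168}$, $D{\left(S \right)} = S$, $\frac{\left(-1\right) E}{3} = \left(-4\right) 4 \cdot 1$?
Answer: $\frac{601}{25354560} \approx 2.3704 \cdot 10^{-5}$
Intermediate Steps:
$E = 48$ ($E = - 3 \left(-4\right) 4 \cdot 1 = - 3 \left(\left(-16\right) 1\right) = \left(-3\right) \left(-16\right) = 48$)
$G = - \frac{1202}{245}$ ($G = \frac{-43759 - 5523}{-123 + 10168} = - \frac{49282}{10045} = \left(-49282\right) \frac{1}{10045} = - \frac{1202}{245} \approx -4.9061$)
$\frac{G}{E \left(-4312\right)} = - \frac{1202}{245 \cdot 48 \left(-4312\right)} = - \frac{1202}{245 \left(-206976\right)} = \left(- \frac{1202}{245}\right) \left(- \frac{1}{206976}\right) = \frac{601}{25354560}$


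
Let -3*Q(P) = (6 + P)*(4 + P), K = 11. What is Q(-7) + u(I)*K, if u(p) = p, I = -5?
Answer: -56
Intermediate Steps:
Q(P) = -(4 + P)*(6 + P)/3 (Q(P) = -(6 + P)*(4 + P)/3 = -(4 + P)*(6 + P)/3)
Q(-7) + u(I)*K = (-8 - 10/3*(-7) - ⅓*(-7)²) - 5*11 = (-8 + 70/3 - ⅓*49) - 55 = (-8 + 70/3 - 49/3) - 55 = -1 - 55 = -56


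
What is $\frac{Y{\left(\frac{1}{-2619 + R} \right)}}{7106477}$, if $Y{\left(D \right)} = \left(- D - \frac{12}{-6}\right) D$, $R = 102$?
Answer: $- \frac{5035}{45021585566853} \approx -1.1184 \cdot 10^{-10}$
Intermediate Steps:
$Y{\left(D \right)} = D \left(2 - D\right)$ ($Y{\left(D \right)} = \left(- D - -2\right) D = \left(- D + 2\right) D = \left(2 - D\right) D = D \left(2 - D\right)$)
$\frac{Y{\left(\frac{1}{-2619 + R} \right)}}{7106477} = \frac{\frac{1}{-2619 + 102} \left(2 - \frac{1}{-2619 + 102}\right)}{7106477} = \frac{2 - \frac{1}{-2517}}{-2517} \cdot \frac{1}{7106477} = - \frac{2 - - \frac{1}{2517}}{2517} \cdot \frac{1}{7106477} = - \frac{2 + \frac{1}{2517}}{2517} \cdot \frac{1}{7106477} = \left(- \frac{1}{2517}\right) \frac{5035}{2517} \cdot \frac{1}{7106477} = \left(- \frac{5035}{6335289}\right) \frac{1}{7106477} = - \frac{5035}{45021585566853}$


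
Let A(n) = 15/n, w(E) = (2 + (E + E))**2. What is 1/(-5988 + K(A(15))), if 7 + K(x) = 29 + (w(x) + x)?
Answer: -1/5949 ≈ -0.00016810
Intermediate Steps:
w(E) = (2 + 2*E)**2
K(x) = 22 + x + 4*(1 + x)**2 (K(x) = -7 + (29 + (4*(1 + x)**2 + x)) = -7 + (29 + (x + 4*(1 + x)**2)) = -7 + (29 + x + 4*(1 + x)**2) = 22 + x + 4*(1 + x)**2)
1/(-5988 + K(A(15))) = 1/(-5988 + (22 + 15/15 + 4*(1 + 15/15)**2)) = 1/(-5988 + (22 + 15*(1/15) + 4*(1 + 15*(1/15))**2)) = 1/(-5988 + (22 + 1 + 4*(1 + 1)**2)) = 1/(-5988 + (22 + 1 + 4*2**2)) = 1/(-5988 + (22 + 1 + 4*4)) = 1/(-5988 + (22 + 1 + 16)) = 1/(-5988 + 39) = 1/(-5949) = -1/5949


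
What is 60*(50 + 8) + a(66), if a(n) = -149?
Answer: 3331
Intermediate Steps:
60*(50 + 8) + a(66) = 60*(50 + 8) - 149 = 60*58 - 149 = 3480 - 149 = 3331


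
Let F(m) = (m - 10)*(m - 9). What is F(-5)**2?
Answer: 44100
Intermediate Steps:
F(m) = (-10 + m)*(-9 + m)
F(-5)**2 = (90 + (-5)**2 - 19*(-5))**2 = (90 + 25 + 95)**2 = 210**2 = 44100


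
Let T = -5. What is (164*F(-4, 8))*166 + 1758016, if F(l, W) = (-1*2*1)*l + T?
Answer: 1839688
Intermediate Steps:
F(l, W) = -5 - 2*l (F(l, W) = (-1*2*1)*l - 5 = (-2*1)*l - 5 = -2*l - 5 = -5 - 2*l)
(164*F(-4, 8))*166 + 1758016 = (164*(-5 - 2*(-4)))*166 + 1758016 = (164*(-5 + 8))*166 + 1758016 = (164*3)*166 + 1758016 = 492*166 + 1758016 = 81672 + 1758016 = 1839688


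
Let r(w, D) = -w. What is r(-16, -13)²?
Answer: 256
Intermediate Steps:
r(-16, -13)² = (-1*(-16))² = 16² = 256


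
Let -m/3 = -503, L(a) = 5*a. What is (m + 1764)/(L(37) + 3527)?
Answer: 3273/3712 ≈ 0.88173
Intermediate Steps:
m = 1509 (m = -3*(-503) = 1509)
(m + 1764)/(L(37) + 3527) = (1509 + 1764)/(5*37 + 3527) = 3273/(185 + 3527) = 3273/3712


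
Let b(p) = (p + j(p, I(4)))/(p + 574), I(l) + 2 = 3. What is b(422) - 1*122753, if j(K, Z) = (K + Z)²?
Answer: -122082637/996 ≈ -1.2257e+5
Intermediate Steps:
I(l) = 1 (I(l) = -2 + 3 = 1)
b(p) = (p + (1 + p)²)/(574 + p) (b(p) = (p + (p + 1)²)/(p + 574) = (p + (1 + p)²)/(574 + p))
b(422) - 1*122753 = (422 + (1 + 422)²)/(574 + 422) - 1*122753 = (422 + 423²)/996 - 122753 = (422 + 178929)/996 - 122753 = (1/996)*179351 - 122753 = 179351/996 - 122753 = -122082637/996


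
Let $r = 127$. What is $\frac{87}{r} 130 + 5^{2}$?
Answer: $\frac{14485}{127} \approx 114.06$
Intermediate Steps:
$\frac{87}{r} 130 + 5^{2} = \frac{87}{127} \cdot 130 + 5^{2} = 87 \cdot \frac{1}{127} \cdot 130 + 25 = \frac{87}{127} \cdot 130 + 25 = \frac{11310}{127} + 25 = \frac{14485}{127}$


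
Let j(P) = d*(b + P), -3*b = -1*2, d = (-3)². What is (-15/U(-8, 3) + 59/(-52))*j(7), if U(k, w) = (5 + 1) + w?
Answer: -10051/52 ≈ -193.29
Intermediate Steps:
d = 9
U(k, w) = 6 + w
b = ⅔ (b = -(-1)*2/3 = -⅓*(-2) = ⅔ ≈ 0.66667)
j(P) = 6 + 9*P (j(P) = 9*(⅔ + P) = 6 + 9*P)
(-15/U(-8, 3) + 59/(-52))*j(7) = (-15/(6 + 3) + 59/(-52))*(6 + 9*7) = (-15/9 + 59*(-1/52))*(6 + 63) = (-15*⅑ - 59/52)*69 = (-5/3 - 59/52)*69 = -437/156*69 = -10051/52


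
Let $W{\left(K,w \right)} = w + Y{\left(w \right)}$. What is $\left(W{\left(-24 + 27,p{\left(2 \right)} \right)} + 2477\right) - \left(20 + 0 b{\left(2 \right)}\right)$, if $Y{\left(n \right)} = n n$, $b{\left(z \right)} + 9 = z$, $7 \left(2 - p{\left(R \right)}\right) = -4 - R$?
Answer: $\frac{120933}{49} \approx 2468.0$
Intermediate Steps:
$p{\left(R \right)} = \frac{18}{7} + \frac{R}{7}$ ($p{\left(R \right)} = 2 - \frac{-4 - R}{7} = 2 + \left(\frac{4}{7} + \frac{R}{7}\right) = \frac{18}{7} + \frac{R}{7}$)
$b{\left(z \right)} = -9 + z$
$Y{\left(n \right)} = n^{2}$
$W{\left(K,w \right)} = w + w^{2}$
$\left(W{\left(-24 + 27,p{\left(2 \right)} \right)} + 2477\right) - \left(20 + 0 b{\left(2 \right)}\right) = \left(\left(\frac{18}{7} + \frac{1}{7} \cdot 2\right) \left(1 + \left(\frac{18}{7} + \frac{1}{7} \cdot 2\right)\right) + 2477\right) - \left(20 + 0 \left(-9 + 2\right)\right) = \left(\left(\frac{18}{7} + \frac{2}{7}\right) \left(1 + \left(\frac{18}{7} + \frac{2}{7}\right)\right) + 2477\right) + \left(-20 + 0 \left(-7\right)\right) = \left(\frac{20 \left(1 + \frac{20}{7}\right)}{7} + 2477\right) + \left(-20 + 0\right) = \left(\frac{20}{7} \cdot \frac{27}{7} + 2477\right) - 20 = \left(\frac{540}{49} + 2477\right) - 20 = \frac{121913}{49} - 20 = \frac{120933}{49}$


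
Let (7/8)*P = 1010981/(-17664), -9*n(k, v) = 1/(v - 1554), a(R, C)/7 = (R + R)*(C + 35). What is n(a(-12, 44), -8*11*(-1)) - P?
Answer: 2223149795/33987744 ≈ 65.410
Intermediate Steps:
a(R, C) = 14*R*(35 + C) (a(R, C) = 7*((R + R)*(C + 35)) = 7*((2*R)*(35 + C)) = 7*(2*R*(35 + C)) = 14*R*(35 + C))
n(k, v) = -1/(9*(-1554 + v)) (n(k, v) = -1/(9*(v - 1554)) = -1/(9*(-1554 + v)))
P = -1010981/15456 (P = 8*(1010981/(-17664))/7 = 8*(1010981*(-1/17664))/7 = (8/7)*(-1010981/17664) = -1010981/15456 ≈ -65.410)
n(a(-12, 44), -8*11*(-1)) - P = -1/(-13986 + 9*(-8*11*(-1))) - 1*(-1010981/15456) = -1/(-13986 + 9*(-88*(-1))) + 1010981/15456 = -1/(-13986 + 9*88) + 1010981/15456 = -1/(-13986 + 792) + 1010981/15456 = -1/(-13194) + 1010981/15456 = -1*(-1/13194) + 1010981/15456 = 1/13194 + 1010981/15456 = 2223149795/33987744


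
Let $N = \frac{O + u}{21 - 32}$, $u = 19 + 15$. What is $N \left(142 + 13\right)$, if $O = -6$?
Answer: $- \frac{4340}{11} \approx -394.55$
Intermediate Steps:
$u = 34$
$N = - \frac{28}{11}$ ($N = \frac{-6 + 34}{21 - 32} = \frac{28}{-11} = 28 \left(- \frac{1}{11}\right) = - \frac{28}{11} \approx -2.5455$)
$N \left(142 + 13\right) = - \frac{28 \left(142 + 13\right)}{11} = \left(- \frac{28}{11}\right) 155 = - \frac{4340}{11}$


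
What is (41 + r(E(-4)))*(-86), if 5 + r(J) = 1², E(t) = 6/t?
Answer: -3182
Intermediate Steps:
r(J) = -4 (r(J) = -5 + 1² = -5 + 1 = -4)
(41 + r(E(-4)))*(-86) = (41 - 4)*(-86) = 37*(-86) = -3182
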